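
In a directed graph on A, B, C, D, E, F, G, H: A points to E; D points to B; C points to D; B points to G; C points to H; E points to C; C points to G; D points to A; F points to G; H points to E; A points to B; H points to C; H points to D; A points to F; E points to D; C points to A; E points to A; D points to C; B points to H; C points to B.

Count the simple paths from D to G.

19

D→A→B→G
D→A→B→H→C→G
D→A→B→H→E→C→G
D→A→E→C→B→G
D→A→E→C→G
D→A→F→G
D→B→G
D→B→H→C→A→F→G
... and 11 more.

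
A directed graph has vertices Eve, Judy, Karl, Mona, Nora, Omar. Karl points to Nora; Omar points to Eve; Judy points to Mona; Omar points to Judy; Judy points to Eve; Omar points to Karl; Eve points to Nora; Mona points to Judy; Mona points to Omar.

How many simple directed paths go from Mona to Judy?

2

Mona→Judy
Mona→Omar→Judy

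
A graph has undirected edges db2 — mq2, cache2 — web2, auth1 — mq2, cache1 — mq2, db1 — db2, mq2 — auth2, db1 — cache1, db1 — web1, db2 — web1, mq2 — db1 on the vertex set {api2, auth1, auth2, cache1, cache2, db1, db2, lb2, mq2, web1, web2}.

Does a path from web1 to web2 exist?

Explore from web1.
Distance 1: reach db1, db2.
Distance 2: reach cache1, mq2.
Distance 3: reach auth1, auth2.
The search is exhausted without reaching web2; it lies in a different component.

No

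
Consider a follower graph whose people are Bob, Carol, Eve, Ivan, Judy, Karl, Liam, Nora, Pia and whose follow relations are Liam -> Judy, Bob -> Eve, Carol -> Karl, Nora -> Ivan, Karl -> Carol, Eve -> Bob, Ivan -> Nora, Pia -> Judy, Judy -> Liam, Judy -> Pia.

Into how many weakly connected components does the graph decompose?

4

From Bob: component {Bob, Eve}.
From Carol: component {Carol, Karl}.
From Ivan: component {Ivan, Nora}.
From Judy: component {Judy, Liam, Pia}.
That's 4 components.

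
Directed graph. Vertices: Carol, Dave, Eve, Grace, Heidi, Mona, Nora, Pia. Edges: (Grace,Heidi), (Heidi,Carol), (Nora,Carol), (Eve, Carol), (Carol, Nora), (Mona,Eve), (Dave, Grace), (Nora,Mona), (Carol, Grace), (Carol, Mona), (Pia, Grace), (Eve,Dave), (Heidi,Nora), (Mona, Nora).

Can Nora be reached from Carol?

Yes

Explore from Carol.
Distance 1: reach Grace, Mona, Nora.
Found Nora.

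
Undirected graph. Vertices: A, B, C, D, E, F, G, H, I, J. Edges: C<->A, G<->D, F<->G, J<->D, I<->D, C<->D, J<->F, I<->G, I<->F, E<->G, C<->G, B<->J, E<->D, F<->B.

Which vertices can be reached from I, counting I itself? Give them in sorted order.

Start at I.
Its neighbours: D, F, G.
Then their neighbours: B, C, E, J.
Then next layer: A.
Nothing further is reachable.

A, B, C, D, E, F, G, I, J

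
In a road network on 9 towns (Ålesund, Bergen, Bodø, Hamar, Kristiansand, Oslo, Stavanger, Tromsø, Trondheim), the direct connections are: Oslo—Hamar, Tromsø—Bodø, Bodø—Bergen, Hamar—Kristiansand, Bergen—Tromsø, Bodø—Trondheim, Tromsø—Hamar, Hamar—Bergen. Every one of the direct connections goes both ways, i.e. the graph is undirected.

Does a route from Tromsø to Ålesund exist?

Explore from Tromsø.
Distance 1: reach Bergen, Bodø, Hamar.
Distance 2: reach Kristiansand, Oslo, Trondheim.
The search is exhausted without reaching Ålesund; it lies in a different component.

No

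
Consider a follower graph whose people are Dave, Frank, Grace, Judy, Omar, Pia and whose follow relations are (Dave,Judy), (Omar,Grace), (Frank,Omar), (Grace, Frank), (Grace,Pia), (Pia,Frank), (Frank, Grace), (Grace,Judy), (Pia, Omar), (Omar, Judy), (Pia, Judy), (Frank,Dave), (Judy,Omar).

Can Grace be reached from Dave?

Explore from Dave.
Distance 1: reach Judy.
Distance 2: reach Omar.
Distance 3: reach Grace.
Found Grace.

Yes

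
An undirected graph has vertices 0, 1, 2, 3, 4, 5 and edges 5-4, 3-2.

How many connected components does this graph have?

4

From 0: component {0}.
From 1: component {1}.
From 2: component {2, 3}.
From 4: component {4, 5}.
That's 4 components.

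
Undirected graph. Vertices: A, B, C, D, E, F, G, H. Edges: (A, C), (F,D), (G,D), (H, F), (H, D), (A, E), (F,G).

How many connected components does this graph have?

From A: component {A, C, E}.
From B: component {B}.
From D: component {D, F, G, H}.
That's 3 components.

3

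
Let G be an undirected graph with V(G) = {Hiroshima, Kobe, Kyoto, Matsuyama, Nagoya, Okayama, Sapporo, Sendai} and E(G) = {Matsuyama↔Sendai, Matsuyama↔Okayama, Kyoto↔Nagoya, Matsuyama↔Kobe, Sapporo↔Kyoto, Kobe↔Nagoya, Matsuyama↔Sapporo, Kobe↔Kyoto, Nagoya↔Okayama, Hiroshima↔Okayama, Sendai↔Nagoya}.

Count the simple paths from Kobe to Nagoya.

7

Kobe–Kyoto–Nagoya
Kobe–Kyoto–Sapporo–Matsuyama–Okayama–Nagoya
Kobe–Kyoto–Sapporo–Matsuyama–Sendai–Nagoya
Kobe–Matsuyama–Okayama–Nagoya
Kobe–Matsuyama–Sapporo–Kyoto–Nagoya
Kobe–Matsuyama–Sendai–Nagoya
Kobe–Nagoya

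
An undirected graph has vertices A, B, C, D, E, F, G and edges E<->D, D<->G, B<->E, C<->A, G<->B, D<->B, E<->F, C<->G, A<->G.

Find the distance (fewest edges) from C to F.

Distance 0: C.
Distance 1: A, G.
Distance 2: B, D.
Distance 3: E.
Distance 4: F — contains F.

4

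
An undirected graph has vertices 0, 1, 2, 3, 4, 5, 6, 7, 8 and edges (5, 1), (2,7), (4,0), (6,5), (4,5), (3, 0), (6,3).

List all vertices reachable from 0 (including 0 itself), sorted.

0, 1, 3, 4, 5, 6

Start at 0.
Its neighbours: 3, 4.
Then their neighbours: 5, 6.
Then next layer: 1.
Nothing further is reachable.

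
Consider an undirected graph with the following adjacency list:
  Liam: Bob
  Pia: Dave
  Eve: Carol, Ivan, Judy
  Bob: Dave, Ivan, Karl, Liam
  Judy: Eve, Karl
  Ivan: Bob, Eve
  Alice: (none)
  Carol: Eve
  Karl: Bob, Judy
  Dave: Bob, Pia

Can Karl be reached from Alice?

No

Alice has no edges, so nothing is reachable from it.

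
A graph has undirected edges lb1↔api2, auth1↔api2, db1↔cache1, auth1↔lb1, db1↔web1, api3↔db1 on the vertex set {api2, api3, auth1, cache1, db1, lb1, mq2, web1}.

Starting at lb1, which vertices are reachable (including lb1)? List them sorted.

Start at lb1.
Its neighbours: api2, auth1.
Nothing further is reachable.

api2, auth1, lb1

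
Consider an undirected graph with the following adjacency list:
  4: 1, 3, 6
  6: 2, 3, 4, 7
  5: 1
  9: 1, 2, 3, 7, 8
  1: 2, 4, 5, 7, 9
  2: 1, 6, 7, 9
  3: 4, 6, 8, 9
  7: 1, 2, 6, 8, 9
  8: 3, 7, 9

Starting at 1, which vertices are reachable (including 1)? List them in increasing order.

1, 2, 3, 4, 5, 6, 7, 8, 9

Start at 1.
Its neighbours: 2, 4, 5, 7, 9.
Then their neighbours: 3, 6, 8.
Every vertex is now reached.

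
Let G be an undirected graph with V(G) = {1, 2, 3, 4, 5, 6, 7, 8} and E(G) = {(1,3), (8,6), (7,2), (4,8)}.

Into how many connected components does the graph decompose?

From 1: component {1, 3}.
From 2: component {2, 7}.
From 4: component {4, 6, 8}.
From 5: component {5}.
That's 4 components.

4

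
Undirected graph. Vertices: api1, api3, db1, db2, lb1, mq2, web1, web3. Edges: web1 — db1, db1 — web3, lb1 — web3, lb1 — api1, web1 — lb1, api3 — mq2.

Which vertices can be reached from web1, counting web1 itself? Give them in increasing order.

Start at web1.
Its neighbours: db1, lb1.
Then their neighbours: api1, web3.
Nothing further is reachable.

api1, db1, lb1, web1, web3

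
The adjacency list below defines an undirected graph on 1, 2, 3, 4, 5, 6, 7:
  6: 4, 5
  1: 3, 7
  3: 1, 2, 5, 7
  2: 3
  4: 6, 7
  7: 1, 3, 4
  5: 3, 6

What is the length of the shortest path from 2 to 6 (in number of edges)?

Distance 0: 2.
Distance 1: 3.
Distance 2: 1, 5, 7.
Distance 3: 4, 6 — contains 6.

3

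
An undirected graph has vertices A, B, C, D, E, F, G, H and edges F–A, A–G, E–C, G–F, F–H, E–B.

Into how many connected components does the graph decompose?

3

From A: component {A, F, G, H}.
From B: component {B, C, E}.
From D: component {D}.
That's 3 components.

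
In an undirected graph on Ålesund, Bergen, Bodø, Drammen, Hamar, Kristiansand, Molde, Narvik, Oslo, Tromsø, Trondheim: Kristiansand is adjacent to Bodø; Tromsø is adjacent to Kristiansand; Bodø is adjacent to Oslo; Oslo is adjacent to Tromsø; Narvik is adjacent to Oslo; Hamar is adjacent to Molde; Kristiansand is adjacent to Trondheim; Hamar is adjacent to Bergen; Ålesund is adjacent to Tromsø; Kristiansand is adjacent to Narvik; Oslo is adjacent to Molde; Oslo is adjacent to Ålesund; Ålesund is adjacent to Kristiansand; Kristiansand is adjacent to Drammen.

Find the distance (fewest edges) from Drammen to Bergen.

6

Distance 0: Drammen.
Distance 1: Kristiansand.
Distance 2: Ålesund, Bodø, Narvik, Tromsø, Trondheim.
Distance 3: Oslo.
Distance 4: Molde.
Distance 5: Hamar.
Distance 6: Bergen — contains Bergen.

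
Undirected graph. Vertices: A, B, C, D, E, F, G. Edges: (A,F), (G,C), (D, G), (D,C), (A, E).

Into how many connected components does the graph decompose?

3

From A: component {A, E, F}.
From B: component {B}.
From C: component {C, D, G}.
That's 3 components.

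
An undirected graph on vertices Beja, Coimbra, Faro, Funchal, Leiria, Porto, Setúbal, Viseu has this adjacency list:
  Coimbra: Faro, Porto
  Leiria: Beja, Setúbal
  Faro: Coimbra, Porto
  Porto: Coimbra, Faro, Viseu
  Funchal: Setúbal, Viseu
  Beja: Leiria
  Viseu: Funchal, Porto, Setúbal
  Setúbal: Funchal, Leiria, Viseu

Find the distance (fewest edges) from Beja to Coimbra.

Distance 0: Beja.
Distance 1: Leiria.
Distance 2: Setúbal.
Distance 3: Funchal, Viseu.
Distance 4: Porto.
Distance 5: Coimbra, Faro — contains Coimbra.

5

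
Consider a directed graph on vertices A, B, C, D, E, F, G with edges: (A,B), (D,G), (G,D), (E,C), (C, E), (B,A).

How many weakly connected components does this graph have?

From A: component {A, B}.
From C: component {C, E}.
From D: component {D, G}.
From F: component {F}.
That's 4 components.

4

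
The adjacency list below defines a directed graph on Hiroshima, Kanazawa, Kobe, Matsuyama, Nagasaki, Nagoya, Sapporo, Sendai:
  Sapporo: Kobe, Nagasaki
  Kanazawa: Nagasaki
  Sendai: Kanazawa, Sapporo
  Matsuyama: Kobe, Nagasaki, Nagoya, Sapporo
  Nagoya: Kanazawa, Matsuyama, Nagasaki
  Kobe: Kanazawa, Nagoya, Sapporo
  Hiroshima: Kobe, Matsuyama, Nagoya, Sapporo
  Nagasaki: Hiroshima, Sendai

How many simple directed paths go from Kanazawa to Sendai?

1

Kanazawa→Nagasaki→Sendai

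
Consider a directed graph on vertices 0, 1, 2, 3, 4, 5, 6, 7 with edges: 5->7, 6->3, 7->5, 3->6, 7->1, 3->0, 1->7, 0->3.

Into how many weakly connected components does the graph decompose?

4

From 0: component {0, 3, 6}.
From 1: component {1, 5, 7}.
From 2: component {2}.
From 4: component {4}.
That's 4 components.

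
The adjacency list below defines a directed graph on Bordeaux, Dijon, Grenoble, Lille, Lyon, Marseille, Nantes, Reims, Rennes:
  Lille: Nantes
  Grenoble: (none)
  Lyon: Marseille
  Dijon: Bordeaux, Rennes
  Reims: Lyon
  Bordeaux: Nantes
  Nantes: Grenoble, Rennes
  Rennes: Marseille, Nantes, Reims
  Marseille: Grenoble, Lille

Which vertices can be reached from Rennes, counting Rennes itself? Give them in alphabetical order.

Start at Rennes.
Its neighbours: Marseille, Nantes, Reims.
Then their neighbours: Grenoble, Lille, Lyon.
Nothing further is reachable.

Grenoble, Lille, Lyon, Marseille, Nantes, Reims, Rennes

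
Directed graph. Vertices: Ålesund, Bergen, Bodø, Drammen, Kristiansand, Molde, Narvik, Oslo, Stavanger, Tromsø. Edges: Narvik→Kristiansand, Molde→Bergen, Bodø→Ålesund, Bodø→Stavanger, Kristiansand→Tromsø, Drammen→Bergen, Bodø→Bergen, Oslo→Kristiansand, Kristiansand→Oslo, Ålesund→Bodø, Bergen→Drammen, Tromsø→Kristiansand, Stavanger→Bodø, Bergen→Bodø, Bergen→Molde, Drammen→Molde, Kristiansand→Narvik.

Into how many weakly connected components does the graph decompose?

From Ålesund: component {Ålesund, Bergen, Bodø, Drammen, Molde, Stavanger}.
From Kristiansand: component {Kristiansand, Narvik, Oslo, Tromsø}.
That's 2 components.

2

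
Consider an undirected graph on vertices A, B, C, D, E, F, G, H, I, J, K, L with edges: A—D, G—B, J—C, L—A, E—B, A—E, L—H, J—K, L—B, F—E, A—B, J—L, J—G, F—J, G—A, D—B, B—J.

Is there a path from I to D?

I has no edges, so nothing is reachable from it.

No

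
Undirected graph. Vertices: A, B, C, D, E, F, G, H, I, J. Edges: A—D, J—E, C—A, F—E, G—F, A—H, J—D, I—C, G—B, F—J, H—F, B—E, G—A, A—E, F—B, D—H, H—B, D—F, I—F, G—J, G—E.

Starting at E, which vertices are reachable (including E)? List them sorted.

A, B, C, D, E, F, G, H, I, J

Start at E.
Its neighbours: A, B, F, G, J.
Then their neighbours: C, D, H, I.
Every vertex is now reached.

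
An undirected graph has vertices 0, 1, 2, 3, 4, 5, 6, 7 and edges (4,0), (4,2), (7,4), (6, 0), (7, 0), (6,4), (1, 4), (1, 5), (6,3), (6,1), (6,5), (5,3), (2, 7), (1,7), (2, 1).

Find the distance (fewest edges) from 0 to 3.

Distance 0: 0.
Distance 1: 4, 6, 7.
Distance 2: 1, 2, 3, 5 — contains 3.

2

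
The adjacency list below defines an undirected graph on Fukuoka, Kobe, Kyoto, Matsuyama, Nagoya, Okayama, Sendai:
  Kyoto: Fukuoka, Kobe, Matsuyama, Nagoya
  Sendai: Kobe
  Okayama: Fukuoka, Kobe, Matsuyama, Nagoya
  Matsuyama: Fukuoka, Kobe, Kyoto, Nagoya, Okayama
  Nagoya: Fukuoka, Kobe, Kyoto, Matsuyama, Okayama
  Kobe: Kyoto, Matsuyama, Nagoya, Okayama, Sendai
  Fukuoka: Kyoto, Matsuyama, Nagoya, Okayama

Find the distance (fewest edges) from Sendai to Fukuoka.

3

Distance 0: Sendai.
Distance 1: Kobe.
Distance 2: Kyoto, Matsuyama, Nagoya, Okayama.
Distance 3: Fukuoka — contains Fukuoka.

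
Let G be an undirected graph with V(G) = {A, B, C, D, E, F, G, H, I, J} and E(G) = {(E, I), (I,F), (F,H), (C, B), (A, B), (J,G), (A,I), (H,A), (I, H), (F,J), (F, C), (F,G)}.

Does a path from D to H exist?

D has no edges, so nothing is reachable from it.

No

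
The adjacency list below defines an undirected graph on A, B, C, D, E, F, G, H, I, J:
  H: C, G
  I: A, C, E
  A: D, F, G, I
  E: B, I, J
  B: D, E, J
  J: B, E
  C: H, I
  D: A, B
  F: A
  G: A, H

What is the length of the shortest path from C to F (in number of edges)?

Distance 0: C.
Distance 1: H, I.
Distance 2: A, E, G.
Distance 3: B, D, F, J — contains F.

3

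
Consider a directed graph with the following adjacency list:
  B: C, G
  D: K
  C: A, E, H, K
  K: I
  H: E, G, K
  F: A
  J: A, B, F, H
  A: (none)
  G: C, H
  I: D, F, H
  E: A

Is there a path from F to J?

Explore from F.
Distance 1: reach A.
The search from F is exhausted; no directed path reaches J.

No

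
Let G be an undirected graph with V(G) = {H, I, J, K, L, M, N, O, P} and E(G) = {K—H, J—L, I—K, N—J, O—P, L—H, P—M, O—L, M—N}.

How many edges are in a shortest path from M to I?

Distance 0: M.
Distance 1: N, P.
Distance 2: J, O.
Distance 3: L.
Distance 4: H.
Distance 5: K.
Distance 6: I — contains I.

6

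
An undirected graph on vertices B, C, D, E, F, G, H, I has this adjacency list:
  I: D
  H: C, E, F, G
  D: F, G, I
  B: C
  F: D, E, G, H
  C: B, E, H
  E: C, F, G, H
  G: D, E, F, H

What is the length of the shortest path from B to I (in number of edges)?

Distance 0: B.
Distance 1: C.
Distance 2: E, H.
Distance 3: F, G.
Distance 4: D.
Distance 5: I — contains I.

5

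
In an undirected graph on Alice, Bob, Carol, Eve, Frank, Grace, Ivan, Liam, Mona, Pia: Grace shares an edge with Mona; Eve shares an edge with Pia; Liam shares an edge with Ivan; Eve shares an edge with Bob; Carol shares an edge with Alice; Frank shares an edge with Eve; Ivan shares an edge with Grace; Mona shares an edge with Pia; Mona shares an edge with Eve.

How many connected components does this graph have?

From Alice: component {Alice, Carol}.
From Bob: component {Bob, Eve, Frank, Grace, Ivan, Liam, Mona, Pia}.
That's 2 components.

2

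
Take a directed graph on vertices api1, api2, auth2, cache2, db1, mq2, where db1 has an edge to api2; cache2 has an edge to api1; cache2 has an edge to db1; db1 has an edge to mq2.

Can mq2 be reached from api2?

No

api2 has no outgoing edges, so nothing is reachable from it.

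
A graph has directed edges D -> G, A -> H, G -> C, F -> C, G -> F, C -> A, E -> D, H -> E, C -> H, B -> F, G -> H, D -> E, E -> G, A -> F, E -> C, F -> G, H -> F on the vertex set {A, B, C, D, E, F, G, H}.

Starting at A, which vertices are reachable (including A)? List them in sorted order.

Start at A.
Its neighbours: F, H.
Then their neighbours: C, E, G.
Then next layer: D.
Nothing further is reachable.

A, C, D, E, F, G, H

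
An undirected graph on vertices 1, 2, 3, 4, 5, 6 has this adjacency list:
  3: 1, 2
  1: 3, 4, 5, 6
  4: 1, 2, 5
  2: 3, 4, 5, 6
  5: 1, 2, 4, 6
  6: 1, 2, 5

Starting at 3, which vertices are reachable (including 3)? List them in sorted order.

1, 2, 3, 4, 5, 6

Start at 3.
Its neighbours: 1, 2.
Then their neighbours: 4, 5, 6.
Every vertex is now reached.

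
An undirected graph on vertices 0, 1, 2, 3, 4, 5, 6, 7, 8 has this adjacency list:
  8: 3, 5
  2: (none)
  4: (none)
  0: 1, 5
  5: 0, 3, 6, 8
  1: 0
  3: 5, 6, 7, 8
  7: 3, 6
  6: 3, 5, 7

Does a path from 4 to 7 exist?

4 has no edges, so nothing is reachable from it.

No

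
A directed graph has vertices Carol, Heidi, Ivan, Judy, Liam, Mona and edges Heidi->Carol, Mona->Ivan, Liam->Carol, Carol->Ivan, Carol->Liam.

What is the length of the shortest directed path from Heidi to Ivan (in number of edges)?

Distance 0: Heidi.
Distance 1: Carol.
Distance 2: Ivan, Liam — contains Ivan.

2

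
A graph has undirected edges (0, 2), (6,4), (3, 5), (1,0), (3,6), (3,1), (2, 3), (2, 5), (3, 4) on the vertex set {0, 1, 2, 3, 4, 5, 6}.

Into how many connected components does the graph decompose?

From 0: component {0, 1, 2, 3, 4, 5, 6}.
That's 1 component.

1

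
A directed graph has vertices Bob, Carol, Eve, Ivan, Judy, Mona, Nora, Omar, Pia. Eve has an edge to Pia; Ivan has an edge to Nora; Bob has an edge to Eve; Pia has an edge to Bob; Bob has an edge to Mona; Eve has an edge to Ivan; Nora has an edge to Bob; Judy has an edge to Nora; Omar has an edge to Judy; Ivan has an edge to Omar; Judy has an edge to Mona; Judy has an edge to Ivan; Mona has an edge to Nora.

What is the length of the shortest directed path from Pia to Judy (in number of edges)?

5

Distance 0: Pia.
Distance 1: Bob.
Distance 2: Eve, Mona.
Distance 3: Ivan, Nora.
Distance 4: Omar.
Distance 5: Judy — contains Judy.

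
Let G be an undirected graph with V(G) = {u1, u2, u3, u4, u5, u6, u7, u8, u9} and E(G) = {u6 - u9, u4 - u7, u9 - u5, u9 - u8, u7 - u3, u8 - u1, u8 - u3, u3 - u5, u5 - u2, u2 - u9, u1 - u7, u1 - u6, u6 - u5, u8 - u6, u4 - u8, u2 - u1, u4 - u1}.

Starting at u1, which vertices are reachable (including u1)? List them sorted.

u1, u2, u3, u4, u5, u6, u7, u8, u9

Start at u1.
Its neighbours: u2, u4, u6, u7, u8.
Then their neighbours: u3, u5, u9.
Every vertex is now reached.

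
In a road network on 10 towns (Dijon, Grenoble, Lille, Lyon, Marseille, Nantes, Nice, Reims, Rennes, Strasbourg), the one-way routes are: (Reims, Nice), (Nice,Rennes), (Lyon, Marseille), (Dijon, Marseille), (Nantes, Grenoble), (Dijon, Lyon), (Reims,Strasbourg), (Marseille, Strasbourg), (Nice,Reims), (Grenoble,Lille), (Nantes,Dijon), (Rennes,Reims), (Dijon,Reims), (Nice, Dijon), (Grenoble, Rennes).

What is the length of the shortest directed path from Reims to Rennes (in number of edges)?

Distance 0: Reims.
Distance 1: Nice, Strasbourg.
Distance 2: Dijon, Rennes — contains Rennes.

2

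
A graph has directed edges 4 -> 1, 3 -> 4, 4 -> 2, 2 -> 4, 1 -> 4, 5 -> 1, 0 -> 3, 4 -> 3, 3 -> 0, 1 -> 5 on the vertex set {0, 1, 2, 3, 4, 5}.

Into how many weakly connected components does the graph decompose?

From 0: component {0, 1, 2, 3, 4, 5}.
That's 1 component.

1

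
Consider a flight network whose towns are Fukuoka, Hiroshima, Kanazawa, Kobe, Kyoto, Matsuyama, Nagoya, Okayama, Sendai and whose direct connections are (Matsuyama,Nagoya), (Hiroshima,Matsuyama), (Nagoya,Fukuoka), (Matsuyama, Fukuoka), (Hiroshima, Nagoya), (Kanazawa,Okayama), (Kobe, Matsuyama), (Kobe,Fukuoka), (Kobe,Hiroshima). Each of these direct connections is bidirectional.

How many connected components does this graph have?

4

From Fukuoka: component {Fukuoka, Hiroshima, Kobe, Matsuyama, Nagoya}.
From Kanazawa: component {Kanazawa, Okayama}.
From Kyoto: component {Kyoto}.
From Sendai: component {Sendai}.
That's 4 components.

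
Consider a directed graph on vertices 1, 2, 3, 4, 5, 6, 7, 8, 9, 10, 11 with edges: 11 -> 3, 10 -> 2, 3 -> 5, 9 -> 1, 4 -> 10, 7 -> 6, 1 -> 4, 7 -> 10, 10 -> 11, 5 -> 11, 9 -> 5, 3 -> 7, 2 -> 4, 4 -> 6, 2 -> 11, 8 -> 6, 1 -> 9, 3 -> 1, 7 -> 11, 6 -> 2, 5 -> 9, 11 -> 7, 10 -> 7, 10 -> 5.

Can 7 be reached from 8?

Explore from 8.
Distance 1: reach 6.
Distance 2: reach 2.
Distance 3: reach 4, 11.
Distance 4: reach 3, 7, 10.
Found 7.

Yes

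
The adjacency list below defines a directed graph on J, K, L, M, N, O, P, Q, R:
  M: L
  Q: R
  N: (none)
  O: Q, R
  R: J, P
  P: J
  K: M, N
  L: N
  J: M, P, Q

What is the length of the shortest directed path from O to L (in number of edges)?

4

Distance 0: O.
Distance 1: Q, R.
Distance 2: J, P.
Distance 3: M.
Distance 4: L — contains L.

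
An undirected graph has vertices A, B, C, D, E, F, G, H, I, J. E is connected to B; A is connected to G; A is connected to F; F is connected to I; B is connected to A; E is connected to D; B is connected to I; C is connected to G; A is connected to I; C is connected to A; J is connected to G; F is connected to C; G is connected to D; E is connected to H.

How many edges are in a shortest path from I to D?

3

Distance 0: I.
Distance 1: A, B, F.
Distance 2: C, E, G.
Distance 3: D, H, J — contains D.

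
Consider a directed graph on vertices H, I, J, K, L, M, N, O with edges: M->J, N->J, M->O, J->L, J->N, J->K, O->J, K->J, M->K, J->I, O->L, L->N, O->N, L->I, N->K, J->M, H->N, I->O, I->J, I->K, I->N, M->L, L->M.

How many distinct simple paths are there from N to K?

N→J→I→K
N→J→I→O→L→M→K
N→J→K
N→J→L→I→K
N→J→L→M→K
N→J→M→K
N→J→M→L→I→K
N→J→M→O→L→I→K
N→K

9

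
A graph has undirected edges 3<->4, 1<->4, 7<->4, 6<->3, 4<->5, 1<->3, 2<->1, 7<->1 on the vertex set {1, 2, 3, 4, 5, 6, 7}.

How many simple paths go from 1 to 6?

3

1–3–6
1–4–3–6
1–7–4–3–6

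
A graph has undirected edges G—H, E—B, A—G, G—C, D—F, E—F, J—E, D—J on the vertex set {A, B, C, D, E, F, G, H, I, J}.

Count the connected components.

From A: component {A, C, G, H}.
From B: component {B, D, E, F, J}.
From I: component {I}.
That's 3 components.

3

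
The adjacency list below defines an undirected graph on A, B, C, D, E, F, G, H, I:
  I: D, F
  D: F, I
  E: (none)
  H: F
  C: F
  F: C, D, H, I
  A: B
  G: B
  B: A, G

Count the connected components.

From A: component {A, B, G}.
From C: component {C, D, F, H, I}.
From E: component {E}.
That's 3 components.

3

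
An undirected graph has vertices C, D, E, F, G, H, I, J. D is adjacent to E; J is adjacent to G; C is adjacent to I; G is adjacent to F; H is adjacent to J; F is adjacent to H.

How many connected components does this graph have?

From C: component {C, I}.
From D: component {D, E}.
From F: component {F, G, H, J}.
That's 3 components.

3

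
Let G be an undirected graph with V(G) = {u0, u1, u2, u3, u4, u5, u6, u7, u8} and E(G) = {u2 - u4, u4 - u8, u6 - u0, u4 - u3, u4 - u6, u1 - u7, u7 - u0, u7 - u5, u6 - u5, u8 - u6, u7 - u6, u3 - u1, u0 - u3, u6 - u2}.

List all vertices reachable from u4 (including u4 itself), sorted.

Start at u4.
Its neighbours: u2, u3, u6, u8.
Then their neighbours: u0, u1, u5, u7.
Every vertex is now reached.

u0, u1, u2, u3, u4, u5, u6, u7, u8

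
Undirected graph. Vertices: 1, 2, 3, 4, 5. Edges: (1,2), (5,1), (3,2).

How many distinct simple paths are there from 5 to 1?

1

5–1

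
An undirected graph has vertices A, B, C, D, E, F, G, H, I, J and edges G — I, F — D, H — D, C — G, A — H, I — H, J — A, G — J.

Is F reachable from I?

Explore from I.
Distance 1: reach G, H.
Distance 2: reach A, C, D, J.
Distance 3: reach F.
Found F.

Yes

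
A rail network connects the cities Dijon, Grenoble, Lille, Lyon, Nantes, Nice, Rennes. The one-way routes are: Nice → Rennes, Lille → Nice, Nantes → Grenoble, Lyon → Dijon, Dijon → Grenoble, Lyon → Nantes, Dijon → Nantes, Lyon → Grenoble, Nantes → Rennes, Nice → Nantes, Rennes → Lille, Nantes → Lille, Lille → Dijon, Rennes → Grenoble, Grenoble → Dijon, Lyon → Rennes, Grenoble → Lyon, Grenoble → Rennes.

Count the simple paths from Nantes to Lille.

Nantes→Grenoble→Lyon→Rennes→Lille
Nantes→Grenoble→Rennes→Lille
Nantes→Lille
Nantes→Rennes→Lille

4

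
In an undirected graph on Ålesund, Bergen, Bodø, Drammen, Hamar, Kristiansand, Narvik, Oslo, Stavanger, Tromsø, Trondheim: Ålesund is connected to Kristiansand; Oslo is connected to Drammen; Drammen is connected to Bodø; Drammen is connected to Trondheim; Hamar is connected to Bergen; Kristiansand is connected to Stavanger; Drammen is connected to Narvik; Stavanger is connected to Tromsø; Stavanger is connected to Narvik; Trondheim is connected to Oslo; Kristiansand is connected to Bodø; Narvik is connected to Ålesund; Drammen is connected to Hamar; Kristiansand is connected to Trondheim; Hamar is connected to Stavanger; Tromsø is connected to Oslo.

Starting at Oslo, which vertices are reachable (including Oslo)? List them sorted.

Start at Oslo.
Its neighbours: Drammen, Tromsø, Trondheim.
Then their neighbours: Bodø, Hamar, Kristiansand, Narvik, Stavanger.
Then next layer: Ålesund, Bergen.
Every vertex is now reached.

Ålesund, Bergen, Bodø, Drammen, Hamar, Kristiansand, Narvik, Oslo, Stavanger, Tromsø, Trondheim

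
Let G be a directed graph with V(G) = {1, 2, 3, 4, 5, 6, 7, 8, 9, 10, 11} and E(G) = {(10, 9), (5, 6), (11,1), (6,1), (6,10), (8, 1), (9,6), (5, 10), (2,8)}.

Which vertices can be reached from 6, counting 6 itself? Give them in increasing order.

1, 6, 9, 10

Start at 6.
Its neighbours: 1, 10.
Then their neighbours: 9.
Nothing further is reachable.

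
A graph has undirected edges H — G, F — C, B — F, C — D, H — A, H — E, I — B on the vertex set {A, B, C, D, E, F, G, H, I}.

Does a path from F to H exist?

No

Explore from F.
Distance 1: reach B, C.
Distance 2: reach D, I.
The search is exhausted without reaching H; it lies in a different component.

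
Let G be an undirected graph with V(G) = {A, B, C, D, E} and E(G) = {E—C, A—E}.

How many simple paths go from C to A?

C–E–A

1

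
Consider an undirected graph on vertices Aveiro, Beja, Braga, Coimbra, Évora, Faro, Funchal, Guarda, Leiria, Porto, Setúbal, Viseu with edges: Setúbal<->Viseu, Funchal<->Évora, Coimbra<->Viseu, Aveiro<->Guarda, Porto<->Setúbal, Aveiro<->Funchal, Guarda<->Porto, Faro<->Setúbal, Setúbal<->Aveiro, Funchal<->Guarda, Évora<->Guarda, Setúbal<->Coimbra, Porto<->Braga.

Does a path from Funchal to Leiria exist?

No

Explore from Funchal.
Distance 1: reach Aveiro, Évora, Guarda.
Distance 2: reach Porto, Setúbal.
Distance 3: reach Braga, Coimbra, Faro, Viseu.
The search is exhausted without reaching Leiria; it lies in a different component.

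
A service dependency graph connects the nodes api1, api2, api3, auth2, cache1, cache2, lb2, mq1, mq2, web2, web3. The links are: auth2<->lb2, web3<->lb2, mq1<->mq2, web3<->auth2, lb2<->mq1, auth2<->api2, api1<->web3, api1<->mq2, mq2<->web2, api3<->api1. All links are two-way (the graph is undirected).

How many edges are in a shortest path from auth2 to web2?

Distance 0: auth2.
Distance 1: api2, lb2, web3.
Distance 2: api1, mq1.
Distance 3: api3, mq2.
Distance 4: web2 — contains web2.

4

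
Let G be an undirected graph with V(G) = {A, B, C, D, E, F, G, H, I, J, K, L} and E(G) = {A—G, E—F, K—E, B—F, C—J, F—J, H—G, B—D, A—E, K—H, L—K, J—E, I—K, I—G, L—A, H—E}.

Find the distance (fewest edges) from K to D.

4

Distance 0: K.
Distance 1: E, H, I, L.
Distance 2: A, F, G, J.
Distance 3: B, C.
Distance 4: D — contains D.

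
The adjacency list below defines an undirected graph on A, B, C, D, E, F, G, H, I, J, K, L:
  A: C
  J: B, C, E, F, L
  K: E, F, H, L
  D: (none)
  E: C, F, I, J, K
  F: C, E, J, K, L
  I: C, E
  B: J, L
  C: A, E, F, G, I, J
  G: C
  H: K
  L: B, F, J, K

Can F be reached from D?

No

D has no edges, so nothing is reachable from it.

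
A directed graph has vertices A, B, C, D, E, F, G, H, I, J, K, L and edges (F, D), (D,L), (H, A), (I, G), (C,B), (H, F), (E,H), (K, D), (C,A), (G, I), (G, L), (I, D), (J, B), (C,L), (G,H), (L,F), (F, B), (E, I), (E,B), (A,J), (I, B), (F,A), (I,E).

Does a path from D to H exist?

No

Explore from D.
Distance 1: reach L.
Distance 2: reach F.
Distance 3: reach A, B.
Distance 4: reach J.
The search from D is exhausted; no directed path reaches H.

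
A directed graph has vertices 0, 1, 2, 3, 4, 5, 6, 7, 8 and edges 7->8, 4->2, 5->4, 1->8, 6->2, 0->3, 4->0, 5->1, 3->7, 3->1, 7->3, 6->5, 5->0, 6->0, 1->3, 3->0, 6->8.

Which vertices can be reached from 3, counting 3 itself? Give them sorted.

0, 1, 3, 7, 8

Start at 3.
Its neighbours: 0, 1, 7.
Then their neighbours: 8.
Nothing further is reachable.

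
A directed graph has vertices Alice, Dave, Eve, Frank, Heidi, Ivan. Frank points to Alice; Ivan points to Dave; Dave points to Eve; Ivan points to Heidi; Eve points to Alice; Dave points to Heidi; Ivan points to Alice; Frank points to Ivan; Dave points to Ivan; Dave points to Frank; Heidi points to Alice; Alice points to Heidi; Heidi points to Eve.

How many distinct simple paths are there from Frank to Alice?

7

Frank→Alice
Frank→Ivan→Alice
Frank→Ivan→Dave→Eve→Alice
Frank→Ivan→Dave→Heidi→Alice
Frank→Ivan→Dave→Heidi→Eve→Alice
Frank→Ivan→Heidi→Alice
Frank→Ivan→Heidi→Eve→Alice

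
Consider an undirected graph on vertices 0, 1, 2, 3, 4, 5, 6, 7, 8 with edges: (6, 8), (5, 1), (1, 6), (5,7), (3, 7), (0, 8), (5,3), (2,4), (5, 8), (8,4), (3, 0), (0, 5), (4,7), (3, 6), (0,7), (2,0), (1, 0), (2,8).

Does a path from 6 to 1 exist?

Yes

Explore from 6.
Distance 1: reach 1, 3, 8.
Found 1.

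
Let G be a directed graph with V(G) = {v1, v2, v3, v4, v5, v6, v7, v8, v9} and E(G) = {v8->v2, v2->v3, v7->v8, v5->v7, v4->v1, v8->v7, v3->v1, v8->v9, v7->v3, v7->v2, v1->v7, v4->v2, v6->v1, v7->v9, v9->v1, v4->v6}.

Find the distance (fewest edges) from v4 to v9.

3

Distance 0: v4.
Distance 1: v1, v2, v6.
Distance 2: v3, v7.
Distance 3: v8, v9 — contains v9.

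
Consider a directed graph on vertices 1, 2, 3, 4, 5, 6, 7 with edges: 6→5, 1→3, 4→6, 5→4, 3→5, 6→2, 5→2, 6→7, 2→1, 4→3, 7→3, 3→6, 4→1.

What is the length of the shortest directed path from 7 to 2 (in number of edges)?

3

Distance 0: 7.
Distance 1: 3.
Distance 2: 5, 6.
Distance 3: 2, 4 — contains 2.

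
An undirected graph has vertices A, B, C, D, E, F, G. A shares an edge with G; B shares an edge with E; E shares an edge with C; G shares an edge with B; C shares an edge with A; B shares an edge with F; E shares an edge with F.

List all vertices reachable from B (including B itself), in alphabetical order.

Start at B.
Its neighbours: E, F, G.
Then their neighbours: A, C.
Nothing further is reachable.

A, B, C, E, F, G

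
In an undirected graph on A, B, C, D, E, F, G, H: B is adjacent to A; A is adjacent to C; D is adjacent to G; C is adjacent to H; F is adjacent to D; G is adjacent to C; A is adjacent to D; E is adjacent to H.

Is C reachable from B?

Yes

Explore from B.
Distance 1: reach A.
Distance 2: reach C, D.
Found C.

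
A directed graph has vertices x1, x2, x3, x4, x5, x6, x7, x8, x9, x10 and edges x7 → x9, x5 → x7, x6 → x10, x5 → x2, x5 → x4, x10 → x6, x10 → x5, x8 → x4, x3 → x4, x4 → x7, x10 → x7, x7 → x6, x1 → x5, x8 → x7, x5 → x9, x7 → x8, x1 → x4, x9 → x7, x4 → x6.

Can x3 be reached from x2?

x2 has no outgoing edges, so nothing is reachable from it.

No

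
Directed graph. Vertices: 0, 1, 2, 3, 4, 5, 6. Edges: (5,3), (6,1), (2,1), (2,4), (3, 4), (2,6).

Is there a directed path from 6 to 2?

No

Explore from 6.
Distance 1: reach 1.
The search from 6 is exhausted; no directed path reaches 2.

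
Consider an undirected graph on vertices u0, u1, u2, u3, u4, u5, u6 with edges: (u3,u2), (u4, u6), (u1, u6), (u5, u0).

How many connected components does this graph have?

From u0: component {u0, u5}.
From u1: component {u1, u4, u6}.
From u2: component {u2, u3}.
That's 3 components.

3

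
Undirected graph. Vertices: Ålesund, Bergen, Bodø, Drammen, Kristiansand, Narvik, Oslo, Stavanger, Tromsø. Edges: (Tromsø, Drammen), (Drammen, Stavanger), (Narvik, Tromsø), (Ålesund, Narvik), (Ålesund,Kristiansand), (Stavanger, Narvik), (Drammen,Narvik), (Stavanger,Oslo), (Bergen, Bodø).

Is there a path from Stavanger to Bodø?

No

Explore from Stavanger.
Distance 1: reach Drammen, Narvik, Oslo.
Distance 2: reach Ålesund, Tromsø.
Distance 3: reach Kristiansand.
The search is exhausted without reaching Bodø; it lies in a different component.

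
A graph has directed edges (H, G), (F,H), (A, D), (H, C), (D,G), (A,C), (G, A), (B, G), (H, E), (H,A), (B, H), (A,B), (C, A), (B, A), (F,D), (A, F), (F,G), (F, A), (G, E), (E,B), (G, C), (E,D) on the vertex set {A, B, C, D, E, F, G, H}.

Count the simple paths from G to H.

G→A→B→H
G→A→F→H
G→C→A→B→H
G→C→A→F→H
G→E→B→A→F→H
G→E→B→H

6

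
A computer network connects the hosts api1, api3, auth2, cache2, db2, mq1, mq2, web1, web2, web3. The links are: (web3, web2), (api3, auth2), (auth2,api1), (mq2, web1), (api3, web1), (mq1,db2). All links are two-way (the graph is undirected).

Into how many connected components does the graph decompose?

From api1: component {api1, api3, auth2, mq2, web1}.
From cache2: component {cache2}.
From db2: component {db2, mq1}.
From web2: component {web2, web3}.
That's 4 components.

4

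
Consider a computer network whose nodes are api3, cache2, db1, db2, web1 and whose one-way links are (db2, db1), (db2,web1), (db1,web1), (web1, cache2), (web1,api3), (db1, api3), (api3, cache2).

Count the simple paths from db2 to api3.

db2→db1→api3
db2→db1→web1→api3
db2→web1→api3

3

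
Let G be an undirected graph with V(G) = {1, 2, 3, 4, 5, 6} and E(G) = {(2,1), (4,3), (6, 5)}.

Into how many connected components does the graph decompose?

From 1: component {1, 2}.
From 3: component {3, 4}.
From 5: component {5, 6}.
That's 3 components.

3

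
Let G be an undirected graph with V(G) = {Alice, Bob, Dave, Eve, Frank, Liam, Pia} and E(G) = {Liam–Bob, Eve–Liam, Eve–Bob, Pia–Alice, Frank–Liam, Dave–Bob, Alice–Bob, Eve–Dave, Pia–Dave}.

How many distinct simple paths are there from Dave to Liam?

6

Dave–Bob–Eve–Liam
Dave–Bob–Liam
Dave–Eve–Bob–Liam
Dave–Eve–Liam
Dave–Pia–Alice–Bob–Eve–Liam
Dave–Pia–Alice–Bob–Liam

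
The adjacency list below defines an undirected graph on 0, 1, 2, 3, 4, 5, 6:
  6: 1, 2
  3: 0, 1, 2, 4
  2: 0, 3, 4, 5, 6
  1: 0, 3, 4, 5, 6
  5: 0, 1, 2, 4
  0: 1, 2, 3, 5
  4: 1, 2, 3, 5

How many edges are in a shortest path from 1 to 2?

2

Distance 0: 1.
Distance 1: 0, 3, 4, 5, 6.
Distance 2: 2 — contains 2.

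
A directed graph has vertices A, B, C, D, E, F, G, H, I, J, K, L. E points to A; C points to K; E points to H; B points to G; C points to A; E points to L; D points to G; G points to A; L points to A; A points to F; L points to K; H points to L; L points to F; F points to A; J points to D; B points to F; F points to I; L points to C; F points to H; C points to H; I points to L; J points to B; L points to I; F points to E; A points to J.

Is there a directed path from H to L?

Explore from H.
Distance 1: reach L.
Found L.

Yes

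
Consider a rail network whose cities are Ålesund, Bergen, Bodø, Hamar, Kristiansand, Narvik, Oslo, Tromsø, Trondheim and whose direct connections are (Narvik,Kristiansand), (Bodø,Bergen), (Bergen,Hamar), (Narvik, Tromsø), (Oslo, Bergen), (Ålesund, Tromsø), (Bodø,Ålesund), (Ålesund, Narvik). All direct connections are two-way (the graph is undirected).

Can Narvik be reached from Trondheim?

Trondheim has no edges, so nothing is reachable from it.

No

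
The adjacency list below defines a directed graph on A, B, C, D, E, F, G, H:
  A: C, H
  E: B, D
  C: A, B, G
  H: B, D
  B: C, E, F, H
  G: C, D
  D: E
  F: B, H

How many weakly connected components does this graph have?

From A: component {A, B, C, D, E, F, G, H}.
That's 1 component.

1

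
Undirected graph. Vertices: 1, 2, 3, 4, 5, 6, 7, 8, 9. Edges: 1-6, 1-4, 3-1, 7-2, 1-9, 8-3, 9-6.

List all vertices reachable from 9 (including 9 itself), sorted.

1, 3, 4, 6, 8, 9

Start at 9.
Its neighbours: 1, 6.
Then their neighbours: 3, 4.
Then next layer: 8.
Nothing further is reachable.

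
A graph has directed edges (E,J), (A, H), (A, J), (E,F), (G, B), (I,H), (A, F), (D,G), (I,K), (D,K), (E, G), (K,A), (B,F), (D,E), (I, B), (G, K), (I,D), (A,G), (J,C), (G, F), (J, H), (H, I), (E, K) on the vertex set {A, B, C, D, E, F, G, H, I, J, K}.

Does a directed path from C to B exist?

C has no outgoing edges, so nothing is reachable from it.

No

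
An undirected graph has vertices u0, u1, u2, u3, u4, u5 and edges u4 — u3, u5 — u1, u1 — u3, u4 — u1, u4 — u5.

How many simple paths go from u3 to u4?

u3–u1–u4
u3–u1–u5–u4
u3–u4

3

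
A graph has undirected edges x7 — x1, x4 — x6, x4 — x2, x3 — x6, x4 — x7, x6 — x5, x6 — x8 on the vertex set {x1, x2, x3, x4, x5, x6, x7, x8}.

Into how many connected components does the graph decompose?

1

From x1: component {x1, x2, x3, x4, x5, x6, x7, x8}.
That's 1 component.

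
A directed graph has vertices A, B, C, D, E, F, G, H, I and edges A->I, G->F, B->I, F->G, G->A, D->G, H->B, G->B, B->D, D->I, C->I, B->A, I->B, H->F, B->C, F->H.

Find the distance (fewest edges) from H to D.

2

Distance 0: H.
Distance 1: B, F.
Distance 2: A, C, D, G, I — contains D.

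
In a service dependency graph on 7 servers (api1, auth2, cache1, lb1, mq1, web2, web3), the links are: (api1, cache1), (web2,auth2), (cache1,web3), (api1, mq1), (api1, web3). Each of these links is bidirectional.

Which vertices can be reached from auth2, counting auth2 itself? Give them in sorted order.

Start at auth2.
Its neighbours: web2.
Nothing further is reachable.

auth2, web2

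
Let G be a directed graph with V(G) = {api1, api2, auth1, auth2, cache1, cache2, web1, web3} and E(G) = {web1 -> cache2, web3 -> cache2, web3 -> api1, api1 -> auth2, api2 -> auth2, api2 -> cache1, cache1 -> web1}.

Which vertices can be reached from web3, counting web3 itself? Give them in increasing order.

Start at web3.
Its neighbours: api1, cache2.
Then their neighbours: auth2.
Nothing further is reachable.

api1, auth2, cache2, web3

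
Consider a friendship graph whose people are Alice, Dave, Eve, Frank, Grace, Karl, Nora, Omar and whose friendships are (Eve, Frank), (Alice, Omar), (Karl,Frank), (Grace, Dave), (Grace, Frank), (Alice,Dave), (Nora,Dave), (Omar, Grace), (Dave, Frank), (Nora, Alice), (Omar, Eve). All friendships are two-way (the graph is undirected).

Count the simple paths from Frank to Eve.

Frank–Dave–Alice–Omar–Eve
Frank–Dave–Grace–Omar–Eve
Frank–Dave–Nora–Alice–Omar–Eve
Frank–Eve
Frank–Grace–Dave–Alice–Omar–Eve
Frank–Grace–Dave–Nora–Alice–Omar–Eve
Frank–Grace–Omar–Eve

7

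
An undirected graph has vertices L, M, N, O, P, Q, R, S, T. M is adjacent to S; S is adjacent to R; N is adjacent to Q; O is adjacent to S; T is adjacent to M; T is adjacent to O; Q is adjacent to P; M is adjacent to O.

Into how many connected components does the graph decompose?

From L: component {L}.
From M: component {M, O, R, S, T}.
From N: component {N, P, Q}.
That's 3 components.

3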